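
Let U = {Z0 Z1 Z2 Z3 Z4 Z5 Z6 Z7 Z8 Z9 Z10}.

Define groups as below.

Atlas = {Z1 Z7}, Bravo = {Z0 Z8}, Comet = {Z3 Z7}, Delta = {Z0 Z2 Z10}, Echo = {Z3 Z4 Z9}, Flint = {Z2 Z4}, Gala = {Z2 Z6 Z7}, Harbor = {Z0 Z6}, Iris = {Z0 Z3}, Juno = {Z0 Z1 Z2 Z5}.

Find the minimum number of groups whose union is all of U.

Bravo and Delta and Echo and Gala and Juno together: Bravo ∪ Delta ∪ Echo ∪ Gala ∪ Juno = {Z0, Z1, Z2, Z3, Z4, Z5, Z6, Z7, Z8, Z9, Z10} — every point is covered.
No 4 of the 10 groups cover everything (all 210 combinations miss at least one point), so 5 is optimal.

5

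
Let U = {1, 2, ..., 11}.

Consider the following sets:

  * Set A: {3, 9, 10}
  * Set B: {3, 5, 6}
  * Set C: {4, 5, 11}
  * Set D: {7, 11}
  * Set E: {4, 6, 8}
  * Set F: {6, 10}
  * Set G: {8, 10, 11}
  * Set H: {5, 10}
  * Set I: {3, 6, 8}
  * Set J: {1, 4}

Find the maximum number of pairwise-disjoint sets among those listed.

D, H, I, J are pairwise disjoint (D={7,11}; H={5,10}; I={3,6,8}; J={1,4}).
Every remaining set overlaps one of these, and no 5 of the listed sets are pairwise disjoint, so 4 is the maximum.

4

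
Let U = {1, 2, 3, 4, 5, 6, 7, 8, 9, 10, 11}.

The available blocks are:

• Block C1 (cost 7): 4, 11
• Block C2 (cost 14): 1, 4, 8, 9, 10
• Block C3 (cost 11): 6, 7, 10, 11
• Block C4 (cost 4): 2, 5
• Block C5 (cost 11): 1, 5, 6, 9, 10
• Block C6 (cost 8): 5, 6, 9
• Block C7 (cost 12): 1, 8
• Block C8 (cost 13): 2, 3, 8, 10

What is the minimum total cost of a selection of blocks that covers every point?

C2, C3, C4, C8 together cover every point (C2 ∪ C3 ∪ C4 ∪ C8 = {1, 2, 3, 4, 5, 6, 7, 8, 9, 10, 11}); total cost 14 + 11 + 4 + 13 = 42.
No covering selection has total cost below 42.

42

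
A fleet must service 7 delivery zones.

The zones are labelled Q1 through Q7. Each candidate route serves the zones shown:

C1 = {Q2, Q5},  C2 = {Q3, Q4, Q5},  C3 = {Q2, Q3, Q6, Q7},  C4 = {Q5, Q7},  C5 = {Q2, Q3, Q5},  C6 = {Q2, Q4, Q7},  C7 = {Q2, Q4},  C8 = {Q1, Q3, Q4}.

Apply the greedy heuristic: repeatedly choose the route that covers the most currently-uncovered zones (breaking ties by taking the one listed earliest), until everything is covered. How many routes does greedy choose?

Greedy: pick C3 (covers 4 new) → pick C2 (covers 2 new) → pick C8 (covers 1 new). Total picks: 3.

3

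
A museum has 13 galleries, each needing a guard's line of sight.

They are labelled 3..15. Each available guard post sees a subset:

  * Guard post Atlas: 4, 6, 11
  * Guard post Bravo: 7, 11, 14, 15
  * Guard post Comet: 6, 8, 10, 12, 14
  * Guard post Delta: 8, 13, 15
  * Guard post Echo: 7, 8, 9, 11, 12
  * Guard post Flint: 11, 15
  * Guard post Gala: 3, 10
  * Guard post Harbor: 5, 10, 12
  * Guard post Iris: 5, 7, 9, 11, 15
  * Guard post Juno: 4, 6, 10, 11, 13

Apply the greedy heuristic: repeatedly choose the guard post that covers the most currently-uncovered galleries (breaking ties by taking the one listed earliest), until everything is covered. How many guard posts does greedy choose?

Greedy: pick Comet (covers 5 new) → pick Iris (covers 5 new) → pick Juno (covers 2 new) → pick Gala (covers 1 new). Total picks: 4.

4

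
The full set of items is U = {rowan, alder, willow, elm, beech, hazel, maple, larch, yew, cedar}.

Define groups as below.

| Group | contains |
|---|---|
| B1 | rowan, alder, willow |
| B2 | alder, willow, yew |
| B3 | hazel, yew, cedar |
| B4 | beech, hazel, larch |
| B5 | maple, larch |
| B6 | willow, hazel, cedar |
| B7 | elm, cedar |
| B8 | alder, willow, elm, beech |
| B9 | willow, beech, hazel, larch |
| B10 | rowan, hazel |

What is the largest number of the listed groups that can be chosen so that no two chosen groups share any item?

B2, B5, B7, B10 are pairwise disjoint (B2={alder,willow,yew}; B5={maple,larch}; B7={elm,cedar}; B10={rowan,hazel}).
Every remaining group overlaps one of these, and no 5 of the listed groups are pairwise disjoint, so 4 is the maximum.

4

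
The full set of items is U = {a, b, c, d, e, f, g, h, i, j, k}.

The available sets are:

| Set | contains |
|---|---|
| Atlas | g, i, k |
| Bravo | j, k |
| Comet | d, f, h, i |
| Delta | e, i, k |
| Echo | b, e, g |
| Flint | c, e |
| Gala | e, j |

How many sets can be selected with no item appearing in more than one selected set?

3

Bravo, Comet, Echo are pairwise disjoint (Bravo={j,k}; Comet={d,f,h,i}; Echo={b,e,g}).
Every remaining set overlaps one of these, and no 4 of the listed sets are pairwise disjoint, so 3 is the maximum.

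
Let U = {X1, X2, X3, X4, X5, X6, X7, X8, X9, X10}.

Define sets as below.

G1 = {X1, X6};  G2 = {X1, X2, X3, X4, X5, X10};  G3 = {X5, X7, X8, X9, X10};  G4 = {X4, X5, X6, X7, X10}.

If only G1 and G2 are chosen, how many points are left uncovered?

3

Union of G1, G2 = {X1, X2, X3, X4, X5, X6, X10}.
Not covered: X7, X8, X9 — 3 points.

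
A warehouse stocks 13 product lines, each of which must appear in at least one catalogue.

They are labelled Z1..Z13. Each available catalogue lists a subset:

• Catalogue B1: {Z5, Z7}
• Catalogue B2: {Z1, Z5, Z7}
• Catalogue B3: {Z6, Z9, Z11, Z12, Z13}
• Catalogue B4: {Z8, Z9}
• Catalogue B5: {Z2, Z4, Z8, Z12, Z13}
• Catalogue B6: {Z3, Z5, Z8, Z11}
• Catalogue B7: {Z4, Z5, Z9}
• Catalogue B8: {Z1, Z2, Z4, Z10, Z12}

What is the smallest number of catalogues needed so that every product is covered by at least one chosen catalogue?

4

B1 and B3 and B6 and B8 together: B1 ∪ B3 ∪ B6 ∪ B8 = {Z1, Z2, Z3, Z4, Z5, Z6, Z7, Z8, Z9, Z10, Z11, Z12, Z13} — every product is covered.
No 3 of the 8 catalogues cover everything (all 56 combinations miss at least one product), so 4 is optimal.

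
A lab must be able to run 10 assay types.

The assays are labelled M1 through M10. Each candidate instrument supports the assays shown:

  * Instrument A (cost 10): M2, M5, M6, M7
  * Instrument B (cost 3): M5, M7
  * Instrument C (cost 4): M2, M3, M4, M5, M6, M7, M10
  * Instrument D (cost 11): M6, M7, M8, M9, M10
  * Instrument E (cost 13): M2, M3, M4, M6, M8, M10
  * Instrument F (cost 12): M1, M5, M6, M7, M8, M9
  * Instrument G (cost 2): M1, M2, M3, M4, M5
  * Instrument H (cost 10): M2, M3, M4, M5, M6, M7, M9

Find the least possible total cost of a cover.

13

D, G together cover every assay (D ∪ G = {M1, M2, M3, M4, M5, M6, M7, M8, M9, M10}); total cost 11 + 2 = 13.
The greedy pick G, C, D costs 17; no covering selection beats 13.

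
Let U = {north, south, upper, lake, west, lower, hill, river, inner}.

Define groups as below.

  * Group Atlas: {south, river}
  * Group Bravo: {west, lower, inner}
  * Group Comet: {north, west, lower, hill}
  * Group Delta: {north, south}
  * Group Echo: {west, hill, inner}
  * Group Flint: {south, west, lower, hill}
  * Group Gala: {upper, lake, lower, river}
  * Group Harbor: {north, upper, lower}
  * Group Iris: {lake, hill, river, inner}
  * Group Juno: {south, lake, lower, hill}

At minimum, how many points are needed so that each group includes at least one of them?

The 3 points {south, lower, hill} hit every group.
The groups Atlas, Echo, Harbor are pairwise disjoint, so any hitting set needs a separate point for each — at least 3. Hence 3 is optimal.

3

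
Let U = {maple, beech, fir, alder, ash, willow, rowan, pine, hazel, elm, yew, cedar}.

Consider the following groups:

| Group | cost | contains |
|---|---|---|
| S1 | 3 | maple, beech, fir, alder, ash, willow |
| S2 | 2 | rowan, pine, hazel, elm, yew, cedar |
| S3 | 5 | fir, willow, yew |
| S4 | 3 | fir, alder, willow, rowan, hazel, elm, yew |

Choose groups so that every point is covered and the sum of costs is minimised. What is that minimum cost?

5

S1, S2 together cover every point (S1 ∪ S2 = {maple, beech, fir, alder, ash, willow, rowan, pine, hazel, elm, yew, cedar}); total cost 3 + 2 = 5.
No covering selection has total cost below 5.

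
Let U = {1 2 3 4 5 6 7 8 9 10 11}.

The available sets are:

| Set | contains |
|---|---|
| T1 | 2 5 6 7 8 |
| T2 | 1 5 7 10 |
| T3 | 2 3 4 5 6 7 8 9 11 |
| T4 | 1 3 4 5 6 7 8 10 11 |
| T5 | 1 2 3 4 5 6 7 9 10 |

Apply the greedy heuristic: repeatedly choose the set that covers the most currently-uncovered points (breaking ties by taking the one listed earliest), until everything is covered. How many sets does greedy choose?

2

Greedy: pick T3 (covers 9 new) → pick T2 (covers 2 new). Total picks: 2.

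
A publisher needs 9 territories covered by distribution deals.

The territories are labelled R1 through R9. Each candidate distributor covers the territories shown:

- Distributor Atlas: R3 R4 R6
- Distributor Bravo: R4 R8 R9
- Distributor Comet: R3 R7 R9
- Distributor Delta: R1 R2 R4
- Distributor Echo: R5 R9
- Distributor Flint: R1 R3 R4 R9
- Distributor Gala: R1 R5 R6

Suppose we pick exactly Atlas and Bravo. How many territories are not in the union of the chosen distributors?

4

Union of Atlas, Bravo = {R3, R4, R6, R8, R9}.
Not covered: R1, R2, R5, R7 — 4 territories.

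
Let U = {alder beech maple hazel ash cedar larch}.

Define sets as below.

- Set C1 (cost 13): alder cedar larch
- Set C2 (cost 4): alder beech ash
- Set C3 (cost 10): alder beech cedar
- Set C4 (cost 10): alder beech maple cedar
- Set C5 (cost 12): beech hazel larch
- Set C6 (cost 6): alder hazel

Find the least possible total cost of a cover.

26

C2, C4, C5 together cover every item (C2 ∪ C4 ∪ C5 = {alder, beech, maple, hazel, ash, cedar, larch}); total cost 4 + 10 + 12 = 26.
No covering selection has total cost below 26.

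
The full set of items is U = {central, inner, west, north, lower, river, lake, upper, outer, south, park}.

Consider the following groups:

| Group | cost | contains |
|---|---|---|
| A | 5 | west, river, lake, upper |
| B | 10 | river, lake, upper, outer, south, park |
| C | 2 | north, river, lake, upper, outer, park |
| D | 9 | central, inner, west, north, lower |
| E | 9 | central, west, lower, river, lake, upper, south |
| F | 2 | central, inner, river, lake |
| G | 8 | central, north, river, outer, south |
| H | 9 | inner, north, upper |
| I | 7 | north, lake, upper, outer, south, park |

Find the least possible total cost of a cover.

13

C, E, F together cover every item (C ∪ E ∪ F = {central, inner, west, north, lower, river, lake, upper, outer, south, park}); total cost 2 + 9 + 2 = 13.
No covering selection has total cost below 13.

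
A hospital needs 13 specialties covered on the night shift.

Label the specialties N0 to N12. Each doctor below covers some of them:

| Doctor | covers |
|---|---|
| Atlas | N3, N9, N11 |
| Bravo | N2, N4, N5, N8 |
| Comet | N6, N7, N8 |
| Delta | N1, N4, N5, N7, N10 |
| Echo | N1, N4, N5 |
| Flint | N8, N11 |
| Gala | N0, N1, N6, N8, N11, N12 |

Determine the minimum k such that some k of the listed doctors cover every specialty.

Take {Atlas, Bravo, Delta, Gala}. Their union is {N0, N1, N2, N3, N4, N5, N6, N7, N8, N9, N10, N11, N12}, which is all 13 specialties.
No 3 of the 7 doctors cover everything (all 35 combinations miss at least one specialty), so 4 is optimal.

4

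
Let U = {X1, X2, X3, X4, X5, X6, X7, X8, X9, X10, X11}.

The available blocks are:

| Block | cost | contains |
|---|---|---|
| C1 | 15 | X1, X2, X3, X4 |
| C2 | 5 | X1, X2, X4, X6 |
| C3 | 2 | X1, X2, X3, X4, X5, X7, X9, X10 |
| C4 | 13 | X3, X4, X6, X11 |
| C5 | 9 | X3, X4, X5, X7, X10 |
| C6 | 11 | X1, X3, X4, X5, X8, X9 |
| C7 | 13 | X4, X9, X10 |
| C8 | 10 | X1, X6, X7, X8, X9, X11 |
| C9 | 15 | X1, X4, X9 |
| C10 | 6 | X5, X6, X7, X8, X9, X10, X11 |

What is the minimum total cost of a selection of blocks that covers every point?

C3, C10 together cover every point (C3 ∪ C10 = {X1, X2, X3, X4, X5, X6, X7, X8, X9, X10, X11}); total cost 2 + 6 = 8.
No covering selection has total cost below 8.

8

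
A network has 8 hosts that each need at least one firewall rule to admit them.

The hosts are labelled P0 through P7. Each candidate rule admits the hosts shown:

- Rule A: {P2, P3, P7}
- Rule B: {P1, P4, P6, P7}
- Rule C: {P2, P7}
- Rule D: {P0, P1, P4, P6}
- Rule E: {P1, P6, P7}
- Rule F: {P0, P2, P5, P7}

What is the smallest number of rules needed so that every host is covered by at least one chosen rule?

A and B and F together: A ∪ B ∪ F = {P0, P1, P2, P3, P4, P5, P6, P7} — every host is covered.
Only A contains P3, so A is forced; the remaining 5 hosts need at least 2 more rules (each remaining rule adds at most 4) — so at least 3 rules are needed, and 3 is optimal.

3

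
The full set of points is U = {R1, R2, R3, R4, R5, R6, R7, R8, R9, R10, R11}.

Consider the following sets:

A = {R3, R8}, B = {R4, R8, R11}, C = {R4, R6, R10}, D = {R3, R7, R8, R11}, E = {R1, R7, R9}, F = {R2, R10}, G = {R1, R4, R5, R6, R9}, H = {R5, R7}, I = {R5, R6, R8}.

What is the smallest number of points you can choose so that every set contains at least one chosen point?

4

Take T = {R2, R6, R7, R8}. Each listed set contains at least one of these, so T is a hitting set of size 4.
No choice of 3 points meets every set, so 4 is the minimum.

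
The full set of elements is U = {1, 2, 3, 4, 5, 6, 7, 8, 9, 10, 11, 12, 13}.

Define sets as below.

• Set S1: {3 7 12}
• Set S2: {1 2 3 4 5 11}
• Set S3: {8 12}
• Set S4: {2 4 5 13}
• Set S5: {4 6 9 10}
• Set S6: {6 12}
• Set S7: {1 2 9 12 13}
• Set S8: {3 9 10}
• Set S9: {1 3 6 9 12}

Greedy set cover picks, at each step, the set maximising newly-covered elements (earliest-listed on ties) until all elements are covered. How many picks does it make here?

Greedy: pick S2 (covers 6 new) → pick S5 (covers 3 new) → pick S1 (covers 2 new) → pick S3 (covers 1 new) → pick S4 (covers 1 new). Total picks: 5.

5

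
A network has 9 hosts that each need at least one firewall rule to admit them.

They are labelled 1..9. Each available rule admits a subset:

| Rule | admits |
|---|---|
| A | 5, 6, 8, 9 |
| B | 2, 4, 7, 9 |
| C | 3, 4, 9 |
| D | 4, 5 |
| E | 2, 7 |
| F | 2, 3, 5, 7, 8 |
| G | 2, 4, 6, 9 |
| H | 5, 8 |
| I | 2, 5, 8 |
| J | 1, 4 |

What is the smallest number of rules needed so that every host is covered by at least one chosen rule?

3

Take {A, F, J}. Their union is {1, 2, 3, 4, 5, 6, 7, 8, 9}, which is all 9 hosts.
Only J contains 1, so J is forced; the remaining 7 hosts need at least 2 more rules (each remaining rule adds at most 5) — so at least 3 rules are needed, and 3 is optimal.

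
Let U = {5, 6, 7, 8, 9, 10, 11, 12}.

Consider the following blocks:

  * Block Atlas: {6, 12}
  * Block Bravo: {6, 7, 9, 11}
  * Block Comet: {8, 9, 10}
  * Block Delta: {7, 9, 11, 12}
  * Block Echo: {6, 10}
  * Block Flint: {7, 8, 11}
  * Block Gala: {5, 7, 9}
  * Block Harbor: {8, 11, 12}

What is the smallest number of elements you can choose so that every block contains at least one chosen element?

3

The 3 elements {6, 7, 8} hit every block.
The blocks Echo, Gala, Harbor are pairwise disjoint, so any hitting set needs a separate element for each — at least 3. Hence 3 is optimal.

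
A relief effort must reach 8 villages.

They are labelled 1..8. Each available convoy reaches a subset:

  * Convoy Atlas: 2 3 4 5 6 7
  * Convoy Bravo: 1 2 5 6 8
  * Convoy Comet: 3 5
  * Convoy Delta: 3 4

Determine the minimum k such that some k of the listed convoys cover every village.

2

Take {Atlas, Bravo}. Their union is {1, 2, 3, 4, 5, 6, 7, 8}, which is all 8 villages.
No single convoy has all 8 villages (the largest, Atlas, has 6), so 2 is optimal.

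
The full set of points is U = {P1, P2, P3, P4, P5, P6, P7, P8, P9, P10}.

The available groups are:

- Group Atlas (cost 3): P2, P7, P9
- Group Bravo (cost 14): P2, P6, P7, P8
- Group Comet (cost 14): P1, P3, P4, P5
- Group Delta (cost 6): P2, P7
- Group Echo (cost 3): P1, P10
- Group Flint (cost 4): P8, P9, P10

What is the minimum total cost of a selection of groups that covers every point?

32

Bravo, Comet, Flint together cover every point (Bravo ∪ Comet ∪ Flint = {P1, P2, P3, P4, P5, P6, P7, P8, P9, P10}); total cost 14 + 14 + 4 = 32.
The greedy pick Atlas, Echo, Flint, Comet, Bravo costs 38; no covering selection beats 32.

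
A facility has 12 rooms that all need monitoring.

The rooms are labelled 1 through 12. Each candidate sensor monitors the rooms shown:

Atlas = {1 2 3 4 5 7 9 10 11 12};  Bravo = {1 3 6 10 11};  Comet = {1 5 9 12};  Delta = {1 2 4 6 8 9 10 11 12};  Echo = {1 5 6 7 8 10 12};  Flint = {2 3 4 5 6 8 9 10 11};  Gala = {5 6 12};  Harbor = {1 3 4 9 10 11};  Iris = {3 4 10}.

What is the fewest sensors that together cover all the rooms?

Take {Atlas, Echo}. Their union is {1, 2, 3, 4, 5, 6, 7, 8, 9, 10, 11, 12}, which is all 12 rooms.
No single sensor has all 12 rooms (the largest, Atlas, has 10), so 2 is optimal.

2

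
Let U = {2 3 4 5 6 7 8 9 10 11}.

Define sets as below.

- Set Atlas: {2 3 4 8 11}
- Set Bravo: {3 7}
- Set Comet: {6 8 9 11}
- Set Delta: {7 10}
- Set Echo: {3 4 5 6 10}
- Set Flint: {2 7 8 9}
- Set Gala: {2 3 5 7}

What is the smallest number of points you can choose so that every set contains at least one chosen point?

3

Take H = {6, 7, 11}. Each listed set contains at least one of these, so H is a hitting set of size 3.
No choice of 2 points meets every set, so 3 is the minimum.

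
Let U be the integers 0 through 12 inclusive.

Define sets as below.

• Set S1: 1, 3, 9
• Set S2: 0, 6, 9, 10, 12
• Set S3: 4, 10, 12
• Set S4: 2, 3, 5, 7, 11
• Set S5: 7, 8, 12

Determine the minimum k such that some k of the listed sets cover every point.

S1 and S2 and S3 and S4 and S5 together: S1 ∪ S2 ∪ S3 ∪ S4 ∪ S5 = {0, 1, 2, 3, 4, 5, 6, 7, 8, 9, 10, 11, 12} — every point is covered.
No 4 of the 5 sets cover everything (all 5 combinations miss at least one point), so 5 is optimal.

5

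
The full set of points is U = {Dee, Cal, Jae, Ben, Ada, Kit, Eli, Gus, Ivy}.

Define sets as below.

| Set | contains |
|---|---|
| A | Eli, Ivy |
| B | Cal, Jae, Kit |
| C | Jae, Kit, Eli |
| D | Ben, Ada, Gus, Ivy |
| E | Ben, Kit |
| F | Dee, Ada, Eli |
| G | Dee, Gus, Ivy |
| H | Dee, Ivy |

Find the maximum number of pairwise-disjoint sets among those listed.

2

C, H are pairwise disjoint (C={Jae,Kit,Eli}; H={Dee,Ivy}).
Every remaining set overlaps one of these, and no 3 of the listed sets are pairwise disjoint, so 2 is the maximum.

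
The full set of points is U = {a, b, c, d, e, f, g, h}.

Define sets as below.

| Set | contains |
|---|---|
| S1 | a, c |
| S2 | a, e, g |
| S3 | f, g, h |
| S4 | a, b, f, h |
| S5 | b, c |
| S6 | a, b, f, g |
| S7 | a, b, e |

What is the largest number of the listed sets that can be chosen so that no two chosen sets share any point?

S3, S7 are pairwise disjoint (S3={f,g,h}; S7={a,b,e}).
Every remaining set overlaps one of these, and no 3 of the listed sets are pairwise disjoint, so 2 is the maximum.

2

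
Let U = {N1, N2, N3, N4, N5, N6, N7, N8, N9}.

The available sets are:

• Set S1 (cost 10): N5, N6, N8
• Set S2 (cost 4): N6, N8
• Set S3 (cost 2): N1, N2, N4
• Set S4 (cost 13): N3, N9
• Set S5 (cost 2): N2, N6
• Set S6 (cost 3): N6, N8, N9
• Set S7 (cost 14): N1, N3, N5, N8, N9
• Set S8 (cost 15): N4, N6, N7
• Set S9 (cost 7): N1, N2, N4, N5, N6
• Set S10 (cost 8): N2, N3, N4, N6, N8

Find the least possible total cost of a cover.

S3, S7, S8 together cover every point (S3 ∪ S7 ∪ S8 = {N1, N2, N3, N4, N5, N6, N7, N8, N9}); total cost 2 + 14 + 15 = 31.
The greedy pick S3, S6, S7, S8 costs 34; no covering selection beats 31.

31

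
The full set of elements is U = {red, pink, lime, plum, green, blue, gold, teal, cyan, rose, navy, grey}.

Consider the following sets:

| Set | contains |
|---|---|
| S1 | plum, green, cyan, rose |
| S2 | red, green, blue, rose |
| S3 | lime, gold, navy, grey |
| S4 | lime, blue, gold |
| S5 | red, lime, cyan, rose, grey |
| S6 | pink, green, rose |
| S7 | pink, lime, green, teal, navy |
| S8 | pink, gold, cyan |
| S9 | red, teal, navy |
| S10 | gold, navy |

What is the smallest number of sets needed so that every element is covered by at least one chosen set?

S1 and S2 and S3 and S7 together: S1 ∪ S2 ∪ S3 ∪ S7 = {red, pink, lime, plum, green, blue, gold, teal, cyan, rose, navy, grey} — every element is covered.
No 3 of the 10 sets cover everything (all 120 combinations miss at least one element), so 4 is optimal.

4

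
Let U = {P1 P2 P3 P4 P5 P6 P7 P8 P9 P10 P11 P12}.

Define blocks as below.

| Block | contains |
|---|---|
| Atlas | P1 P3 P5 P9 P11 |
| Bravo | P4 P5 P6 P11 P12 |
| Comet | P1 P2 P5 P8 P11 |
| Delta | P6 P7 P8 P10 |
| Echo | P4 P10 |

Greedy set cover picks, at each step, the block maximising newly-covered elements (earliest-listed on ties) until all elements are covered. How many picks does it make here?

4

Greedy: pick Atlas (covers 5 new) → pick Delta (covers 4 new) → pick Bravo (covers 2 new) → pick Comet (covers 1 new). Total picks: 4.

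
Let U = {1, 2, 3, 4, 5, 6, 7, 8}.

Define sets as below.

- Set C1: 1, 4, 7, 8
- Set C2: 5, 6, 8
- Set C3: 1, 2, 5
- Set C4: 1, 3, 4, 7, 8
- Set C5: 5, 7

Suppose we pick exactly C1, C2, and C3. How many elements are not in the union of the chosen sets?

1

Union of C1, C2, C3 = {1, 2, 4, 5, 6, 7, 8}.
Not covered: 3 — 1 element.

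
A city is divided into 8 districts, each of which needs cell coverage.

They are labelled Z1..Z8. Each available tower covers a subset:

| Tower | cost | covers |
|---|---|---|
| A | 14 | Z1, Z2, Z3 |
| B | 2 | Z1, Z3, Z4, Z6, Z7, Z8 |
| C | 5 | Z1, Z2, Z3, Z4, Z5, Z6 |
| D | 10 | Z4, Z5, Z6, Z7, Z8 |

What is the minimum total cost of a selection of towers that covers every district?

7

B, C together cover every district (B ∪ C = {Z1, Z2, Z3, Z4, Z5, Z6, Z7, Z8}); total cost 2 + 5 = 7.
No covering selection has total cost below 7.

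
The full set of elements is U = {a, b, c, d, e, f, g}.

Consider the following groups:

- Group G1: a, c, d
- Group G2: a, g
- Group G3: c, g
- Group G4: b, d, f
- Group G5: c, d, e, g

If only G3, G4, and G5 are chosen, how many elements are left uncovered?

Union of G3, G4, G5 = {b, c, d, e, f, g}.
Not covered: a — 1 element.

1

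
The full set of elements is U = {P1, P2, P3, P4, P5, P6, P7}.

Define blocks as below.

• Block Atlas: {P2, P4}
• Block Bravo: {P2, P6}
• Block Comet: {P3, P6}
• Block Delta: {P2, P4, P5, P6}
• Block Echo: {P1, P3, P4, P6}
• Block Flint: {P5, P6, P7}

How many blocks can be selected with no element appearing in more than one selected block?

Atlas, Flint are pairwise disjoint (Atlas={P2,P4}; Flint={P5,P6,P7}).
Every remaining block overlaps one of these, and no 3 of the listed blocks are pairwise disjoint, so 2 is the maximum.

2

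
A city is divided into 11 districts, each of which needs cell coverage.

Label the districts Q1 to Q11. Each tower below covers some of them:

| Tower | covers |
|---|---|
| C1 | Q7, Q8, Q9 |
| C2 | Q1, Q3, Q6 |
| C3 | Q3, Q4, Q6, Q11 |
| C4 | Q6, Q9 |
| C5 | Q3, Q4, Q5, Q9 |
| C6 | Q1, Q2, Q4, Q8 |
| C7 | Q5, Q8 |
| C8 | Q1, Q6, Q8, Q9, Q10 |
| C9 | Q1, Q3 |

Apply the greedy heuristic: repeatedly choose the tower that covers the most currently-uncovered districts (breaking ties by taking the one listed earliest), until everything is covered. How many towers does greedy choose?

Greedy: pick C8 (covers 5 new) → pick C3 (covers 3 new) → pick C1 (covers 1 new) → pick C5 (covers 1 new) → pick C6 (covers 1 new). Total picks: 5.

5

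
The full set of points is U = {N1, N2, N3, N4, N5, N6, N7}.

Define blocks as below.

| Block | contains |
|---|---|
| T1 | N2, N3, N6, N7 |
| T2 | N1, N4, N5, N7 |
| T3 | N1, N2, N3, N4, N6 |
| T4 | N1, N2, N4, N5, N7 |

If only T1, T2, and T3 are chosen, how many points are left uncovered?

Union of T1, T2, T3 = {N1, N2, N3, N4, N5, N6, N7} — that's every point, so 0 are uncovered.

0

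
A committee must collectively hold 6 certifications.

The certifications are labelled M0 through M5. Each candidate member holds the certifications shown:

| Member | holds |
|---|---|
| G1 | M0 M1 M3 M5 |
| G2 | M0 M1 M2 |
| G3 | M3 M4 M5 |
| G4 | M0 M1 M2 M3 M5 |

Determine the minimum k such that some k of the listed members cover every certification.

2

G2 and G3 together: G2 ∪ G3 = {M0, M1, M2, M3, M4, M5} — every certification is covered.
No single member has all 6 certifications (the largest, G4, has 5), so 2 is optimal.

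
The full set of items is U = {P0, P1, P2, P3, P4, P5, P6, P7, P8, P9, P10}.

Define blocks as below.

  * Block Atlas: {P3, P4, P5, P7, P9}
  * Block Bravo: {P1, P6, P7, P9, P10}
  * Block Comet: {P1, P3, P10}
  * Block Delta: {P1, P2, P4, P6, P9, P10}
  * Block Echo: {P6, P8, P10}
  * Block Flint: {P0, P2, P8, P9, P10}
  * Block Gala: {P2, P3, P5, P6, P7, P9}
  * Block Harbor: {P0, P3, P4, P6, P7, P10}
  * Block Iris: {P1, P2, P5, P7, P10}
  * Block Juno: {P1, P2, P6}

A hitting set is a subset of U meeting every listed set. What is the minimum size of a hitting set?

3

The 3 items {P2, P5, P10} hit every block.
No choice of 2 items meets every block, so 3 is the minimum.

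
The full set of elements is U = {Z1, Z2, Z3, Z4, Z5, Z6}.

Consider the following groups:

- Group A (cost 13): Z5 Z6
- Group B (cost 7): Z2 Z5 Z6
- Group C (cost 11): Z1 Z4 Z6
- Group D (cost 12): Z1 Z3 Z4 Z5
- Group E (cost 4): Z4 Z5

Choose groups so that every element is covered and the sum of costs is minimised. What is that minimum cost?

B, D together cover every element (B ∪ D = {Z1, Z2, Z3, Z4, Z5, Z6}); total cost 7 + 12 = 19.
The greedy pick E, B, D costs 23; no covering selection beats 19.

19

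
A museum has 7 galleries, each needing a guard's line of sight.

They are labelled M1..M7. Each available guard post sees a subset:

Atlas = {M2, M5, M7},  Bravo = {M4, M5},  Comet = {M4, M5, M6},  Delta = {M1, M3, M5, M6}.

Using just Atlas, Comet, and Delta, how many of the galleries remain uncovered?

0

Union of Atlas, Comet, Delta = {M1, M2, M3, M4, M5, M6, M7} — that's every gallery, so 0 are uncovered.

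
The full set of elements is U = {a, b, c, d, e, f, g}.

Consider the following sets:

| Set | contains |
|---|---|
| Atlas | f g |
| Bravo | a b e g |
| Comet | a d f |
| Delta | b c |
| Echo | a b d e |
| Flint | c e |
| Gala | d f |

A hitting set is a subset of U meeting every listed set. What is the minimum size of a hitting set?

3

Take H = {b, e, f}. Each listed set contains at least one of these, so H is a hitting set of size 3.
No choice of 2 elements meets every set, so 3 is the minimum.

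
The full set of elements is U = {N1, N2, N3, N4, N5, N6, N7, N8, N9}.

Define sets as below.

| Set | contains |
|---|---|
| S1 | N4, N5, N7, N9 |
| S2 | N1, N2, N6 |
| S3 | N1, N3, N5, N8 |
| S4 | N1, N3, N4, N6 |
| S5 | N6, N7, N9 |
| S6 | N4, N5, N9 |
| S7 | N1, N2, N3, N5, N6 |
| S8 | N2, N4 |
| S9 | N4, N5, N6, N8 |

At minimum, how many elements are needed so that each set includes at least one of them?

Take H = {N1, N4, N7}. Each listed set contains at least one of these, so H is a hitting set of size 3.
The sets S3, S5, S8 are pairwise disjoint, so any hitting set needs a separate element for each — at least 3. Hence 3 is optimal.

3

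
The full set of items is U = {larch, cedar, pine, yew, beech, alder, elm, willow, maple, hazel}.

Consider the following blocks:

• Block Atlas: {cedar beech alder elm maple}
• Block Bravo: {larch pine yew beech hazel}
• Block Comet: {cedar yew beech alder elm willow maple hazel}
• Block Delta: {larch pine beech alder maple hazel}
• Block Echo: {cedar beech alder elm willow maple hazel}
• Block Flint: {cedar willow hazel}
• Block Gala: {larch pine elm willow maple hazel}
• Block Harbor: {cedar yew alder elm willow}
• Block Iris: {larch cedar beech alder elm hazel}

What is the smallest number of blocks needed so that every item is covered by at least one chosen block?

Take {Comet, Delta}. Their union is {larch, cedar, pine, yew, beech, alder, elm, willow, maple, hazel}, which is all 10 items.
No single block has all 10 items (the largest, Comet, has 8), so 2 is optimal.

2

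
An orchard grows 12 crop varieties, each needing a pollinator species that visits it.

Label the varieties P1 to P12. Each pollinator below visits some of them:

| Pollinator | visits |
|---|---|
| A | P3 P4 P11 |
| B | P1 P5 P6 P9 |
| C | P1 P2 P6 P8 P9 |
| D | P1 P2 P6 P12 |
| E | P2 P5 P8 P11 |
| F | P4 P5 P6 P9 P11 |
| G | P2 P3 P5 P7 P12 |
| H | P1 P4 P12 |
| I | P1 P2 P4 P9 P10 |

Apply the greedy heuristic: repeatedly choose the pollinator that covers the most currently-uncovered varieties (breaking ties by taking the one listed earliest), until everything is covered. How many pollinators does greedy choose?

Greedy: pick C (covers 5 new) → pick G (covers 4 new) → pick A (covers 2 new) → pick I (covers 1 new). Total picks: 4.

4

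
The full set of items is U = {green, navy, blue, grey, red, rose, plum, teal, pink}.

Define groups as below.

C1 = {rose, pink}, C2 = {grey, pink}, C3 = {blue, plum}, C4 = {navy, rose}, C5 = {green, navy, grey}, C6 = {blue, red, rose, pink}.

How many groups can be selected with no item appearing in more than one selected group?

C2, C3, C4 are pairwise disjoint (C2={grey,pink}; C3={blue,plum}; C4={navy,rose}).
Every remaining group overlaps one of these, and no 4 of the listed groups are pairwise disjoint, so 3 is the maximum.

3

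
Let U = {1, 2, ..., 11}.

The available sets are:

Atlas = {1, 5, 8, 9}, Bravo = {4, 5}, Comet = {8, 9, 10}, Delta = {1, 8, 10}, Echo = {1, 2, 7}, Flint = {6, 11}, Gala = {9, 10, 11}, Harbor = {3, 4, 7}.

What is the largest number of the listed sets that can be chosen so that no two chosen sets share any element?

Bravo, Comet, Echo, Flint are pairwise disjoint (Bravo={4,5}; Comet={8,9,10}; Echo={1,2,7}; Flint={6,11}).
Every remaining set overlaps one of these, and no 5 of the listed sets are pairwise disjoint, so 4 is the maximum.

4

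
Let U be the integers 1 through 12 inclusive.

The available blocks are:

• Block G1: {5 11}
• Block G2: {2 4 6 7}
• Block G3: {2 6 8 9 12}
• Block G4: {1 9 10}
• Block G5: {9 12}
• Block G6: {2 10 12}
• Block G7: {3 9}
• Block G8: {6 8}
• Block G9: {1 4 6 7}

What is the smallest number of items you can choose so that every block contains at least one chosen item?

4

H = {2, 6, 9, 11} meets every block (each contains at least one member of H), and |H| = 4.
The blocks G1, G6, G7, G9 are pairwise disjoint, so any hitting set needs a separate item for each — at least 4. Hence 4 is optimal.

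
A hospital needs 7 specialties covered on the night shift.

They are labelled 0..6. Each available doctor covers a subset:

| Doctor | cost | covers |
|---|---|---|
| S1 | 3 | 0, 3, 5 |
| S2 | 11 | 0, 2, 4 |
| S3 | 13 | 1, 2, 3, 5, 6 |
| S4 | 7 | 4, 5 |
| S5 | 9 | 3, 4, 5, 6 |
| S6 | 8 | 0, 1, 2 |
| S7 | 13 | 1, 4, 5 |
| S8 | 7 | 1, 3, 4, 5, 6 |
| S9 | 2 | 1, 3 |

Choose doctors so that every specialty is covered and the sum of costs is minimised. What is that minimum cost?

S6, S8 together cover every specialty (S6 ∪ S8 = {0, 1, 2, 3, 4, 5, 6}); total cost 8 + 7 = 15.
The greedy pick S1, S9, S8, S6 costs 20; no covering selection beats 15.

15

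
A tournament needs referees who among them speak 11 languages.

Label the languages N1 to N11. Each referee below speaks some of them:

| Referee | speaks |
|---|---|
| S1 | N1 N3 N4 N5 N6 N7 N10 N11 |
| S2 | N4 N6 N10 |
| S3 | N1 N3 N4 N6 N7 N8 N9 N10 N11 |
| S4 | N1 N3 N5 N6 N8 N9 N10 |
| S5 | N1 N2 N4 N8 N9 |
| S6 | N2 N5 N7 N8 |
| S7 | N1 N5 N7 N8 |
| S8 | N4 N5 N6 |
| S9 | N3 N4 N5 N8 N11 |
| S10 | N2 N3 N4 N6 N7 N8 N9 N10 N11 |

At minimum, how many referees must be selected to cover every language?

2

Take {S1, S5}. Their union is {N1, N2, N3, N4, N5, N6, N7, N8, N9, N10, N11}, which is all 11 languages.
No single referee has all 11 languages (the largest, S3, has 9), so 2 is optimal.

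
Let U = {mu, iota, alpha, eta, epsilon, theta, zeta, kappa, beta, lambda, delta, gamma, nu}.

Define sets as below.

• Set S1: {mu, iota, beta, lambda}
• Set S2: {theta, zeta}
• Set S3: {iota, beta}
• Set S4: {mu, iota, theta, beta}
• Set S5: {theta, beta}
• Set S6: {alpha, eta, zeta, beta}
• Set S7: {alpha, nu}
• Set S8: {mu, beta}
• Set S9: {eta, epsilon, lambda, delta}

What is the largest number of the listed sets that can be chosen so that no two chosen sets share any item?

4

S2, S3, S7, S9 are pairwise disjoint (S2={theta,zeta}; S3={iota,beta}; S7={alpha,nu}; S9={eta,epsilon,lambda,delta}).
Every remaining set overlaps one of these, and no 5 of the listed sets are pairwise disjoint, so 4 is the maximum.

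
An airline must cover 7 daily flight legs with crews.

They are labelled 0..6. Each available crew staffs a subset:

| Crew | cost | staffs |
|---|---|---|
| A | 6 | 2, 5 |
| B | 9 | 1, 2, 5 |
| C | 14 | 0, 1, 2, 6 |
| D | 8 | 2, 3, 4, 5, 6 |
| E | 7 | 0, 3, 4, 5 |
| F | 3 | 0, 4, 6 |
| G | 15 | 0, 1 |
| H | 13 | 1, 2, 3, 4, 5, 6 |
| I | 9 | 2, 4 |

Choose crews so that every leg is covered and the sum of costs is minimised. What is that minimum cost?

F, H together cover every leg (F ∪ H = {0, 1, 2, 3, 4, 5, 6}); total cost 3 + 13 = 16.
The greedy pick F, D, B costs 20; no covering selection beats 16.

16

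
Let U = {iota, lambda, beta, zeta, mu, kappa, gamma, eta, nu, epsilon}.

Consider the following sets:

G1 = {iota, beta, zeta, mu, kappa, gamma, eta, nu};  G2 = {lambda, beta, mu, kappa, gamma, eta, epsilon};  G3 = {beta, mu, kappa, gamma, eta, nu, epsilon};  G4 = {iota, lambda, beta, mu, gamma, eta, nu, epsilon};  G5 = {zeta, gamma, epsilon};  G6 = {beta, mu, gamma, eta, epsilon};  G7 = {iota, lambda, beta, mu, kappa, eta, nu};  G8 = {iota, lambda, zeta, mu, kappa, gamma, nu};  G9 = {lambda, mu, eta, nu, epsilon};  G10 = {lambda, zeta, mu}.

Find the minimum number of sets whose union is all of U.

G5 and G7 together: G5 ∪ G7 = {iota, lambda, beta, zeta, mu, kappa, gamma, eta, nu, epsilon} — every point is covered.
No single set has all 10 points (the largest, G1, has 8), so 2 is optimal.

2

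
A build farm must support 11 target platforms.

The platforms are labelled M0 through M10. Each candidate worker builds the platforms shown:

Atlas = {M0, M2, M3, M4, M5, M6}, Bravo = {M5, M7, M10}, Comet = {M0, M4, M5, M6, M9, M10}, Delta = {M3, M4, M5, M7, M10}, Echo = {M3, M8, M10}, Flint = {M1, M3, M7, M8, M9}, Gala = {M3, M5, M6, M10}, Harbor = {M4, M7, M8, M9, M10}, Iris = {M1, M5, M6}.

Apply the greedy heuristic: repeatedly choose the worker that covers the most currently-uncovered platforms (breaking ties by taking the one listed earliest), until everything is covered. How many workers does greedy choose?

Greedy: pick Atlas (covers 6 new) → pick Flint (covers 4 new) → pick Bravo (covers 1 new). Total picks: 3.

3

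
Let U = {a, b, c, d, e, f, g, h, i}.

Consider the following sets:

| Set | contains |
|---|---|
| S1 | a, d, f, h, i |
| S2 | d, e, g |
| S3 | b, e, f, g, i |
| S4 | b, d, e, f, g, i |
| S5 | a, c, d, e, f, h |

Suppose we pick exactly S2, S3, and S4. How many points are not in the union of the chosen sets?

Union of S2, S3, S4 = {b, d, e, f, g, i}.
Not covered: a, c, h — 3 points.

3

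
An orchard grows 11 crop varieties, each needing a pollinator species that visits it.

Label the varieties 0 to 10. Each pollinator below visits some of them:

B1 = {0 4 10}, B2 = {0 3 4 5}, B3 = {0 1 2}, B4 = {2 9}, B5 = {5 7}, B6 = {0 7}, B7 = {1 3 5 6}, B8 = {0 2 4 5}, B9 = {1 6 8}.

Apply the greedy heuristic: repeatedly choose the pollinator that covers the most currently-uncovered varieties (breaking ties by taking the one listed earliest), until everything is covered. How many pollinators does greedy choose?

Greedy: pick B2 (covers 4 new) → pick B9 (covers 3 new) → pick B4 (covers 2 new) → pick B1 (covers 1 new) → pick B5 (covers 1 new). Total picks: 5.

5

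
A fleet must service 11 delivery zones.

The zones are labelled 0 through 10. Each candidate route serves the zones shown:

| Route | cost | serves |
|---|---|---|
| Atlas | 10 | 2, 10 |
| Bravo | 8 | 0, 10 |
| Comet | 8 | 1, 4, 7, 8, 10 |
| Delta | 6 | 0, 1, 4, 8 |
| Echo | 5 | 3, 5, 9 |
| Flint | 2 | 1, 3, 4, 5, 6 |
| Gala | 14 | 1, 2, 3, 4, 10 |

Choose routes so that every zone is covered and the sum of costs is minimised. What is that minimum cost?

Atlas, Comet, Delta, Echo, Flint together cover every zone (Atlas ∪ Comet ∪ Delta ∪ Echo ∪ Flint = {0, 1, 2, 3, 4, 5, 6, 7, 8, 9, 10}); total cost 10 + 8 + 6 + 5 + 2 = 31.
No covering selection has total cost below 31.

31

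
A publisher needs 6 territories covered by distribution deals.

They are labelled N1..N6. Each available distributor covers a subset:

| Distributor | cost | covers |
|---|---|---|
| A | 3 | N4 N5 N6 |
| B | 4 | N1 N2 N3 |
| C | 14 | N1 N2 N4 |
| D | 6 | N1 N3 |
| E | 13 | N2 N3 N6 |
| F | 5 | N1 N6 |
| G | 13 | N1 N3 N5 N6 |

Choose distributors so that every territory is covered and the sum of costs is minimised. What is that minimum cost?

A, B together cover every territory (A ∪ B = {N1, N2, N3, N4, N5, N6}); total cost 3 + 4 = 7.
No covering selection has total cost below 7.

7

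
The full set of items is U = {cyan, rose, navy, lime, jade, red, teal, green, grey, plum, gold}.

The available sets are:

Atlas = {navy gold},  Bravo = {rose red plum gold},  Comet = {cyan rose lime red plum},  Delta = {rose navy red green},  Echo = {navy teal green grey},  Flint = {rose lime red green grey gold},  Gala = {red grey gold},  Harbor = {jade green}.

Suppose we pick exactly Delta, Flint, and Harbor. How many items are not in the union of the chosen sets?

Union of Delta, Flint, Harbor = {rose, navy, lime, jade, red, green, grey, gold}.
Not covered: cyan, teal, plum — 3 items.

3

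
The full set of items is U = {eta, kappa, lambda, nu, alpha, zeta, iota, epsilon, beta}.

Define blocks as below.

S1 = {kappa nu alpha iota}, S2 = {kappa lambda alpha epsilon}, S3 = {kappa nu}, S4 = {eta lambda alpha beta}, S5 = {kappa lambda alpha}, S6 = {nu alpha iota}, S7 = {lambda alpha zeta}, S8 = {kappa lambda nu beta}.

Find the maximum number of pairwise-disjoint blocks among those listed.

S3, S7 are pairwise disjoint (S3={kappa,nu}; S7={lambda,alpha,zeta}).
Every remaining block overlaps one of these, and no 3 of the listed blocks are pairwise disjoint, so 2 is the maximum.

2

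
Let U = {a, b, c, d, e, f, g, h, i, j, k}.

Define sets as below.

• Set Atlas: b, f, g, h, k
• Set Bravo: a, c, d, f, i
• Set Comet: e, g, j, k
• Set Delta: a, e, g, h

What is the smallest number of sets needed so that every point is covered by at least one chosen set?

3

Atlas, Bravo, and Comet cover everything between them: the union {a, b, c, d, e, f, g, h, i, j, k} is all of U.
Each set has at most 5 points, and 2·5 = 10 < 11 — so at least 3 sets are needed, and 3 is optimal.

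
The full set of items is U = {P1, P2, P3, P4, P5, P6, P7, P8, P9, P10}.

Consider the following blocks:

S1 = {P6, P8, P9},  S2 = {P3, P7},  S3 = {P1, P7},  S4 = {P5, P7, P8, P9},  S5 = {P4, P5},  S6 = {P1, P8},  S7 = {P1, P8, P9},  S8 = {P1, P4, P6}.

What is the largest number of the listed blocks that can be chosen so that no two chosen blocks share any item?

S2, S5, S6 are pairwise disjoint (S2={P3,P7}; S5={P4,P5}; S6={P1,P8}).
Every remaining block overlaps one of these, and no 4 of the listed blocks are pairwise disjoint, so 3 is the maximum.

3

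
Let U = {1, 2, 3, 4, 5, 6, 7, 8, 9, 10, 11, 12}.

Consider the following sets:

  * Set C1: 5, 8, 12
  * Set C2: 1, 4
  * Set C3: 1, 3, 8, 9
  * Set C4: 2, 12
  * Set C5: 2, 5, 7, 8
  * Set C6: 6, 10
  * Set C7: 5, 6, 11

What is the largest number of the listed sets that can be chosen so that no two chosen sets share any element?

3

C2, C4, C7 are pairwise disjoint (C2={1,4}; C4={2,12}; C7={5,6,11}).
Every remaining set overlaps one of these, and no 4 of the listed sets are pairwise disjoint, so 3 is the maximum.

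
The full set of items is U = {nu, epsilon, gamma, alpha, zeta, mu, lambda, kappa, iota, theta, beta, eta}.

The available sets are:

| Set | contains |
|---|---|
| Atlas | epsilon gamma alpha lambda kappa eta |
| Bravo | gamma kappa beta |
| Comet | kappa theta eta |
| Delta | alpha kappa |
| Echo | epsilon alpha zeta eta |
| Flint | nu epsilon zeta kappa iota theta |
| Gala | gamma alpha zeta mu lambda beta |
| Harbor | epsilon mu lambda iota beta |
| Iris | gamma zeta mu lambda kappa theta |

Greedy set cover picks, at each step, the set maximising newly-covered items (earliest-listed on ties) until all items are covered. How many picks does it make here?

Greedy: pick Atlas (covers 6 new) → pick Flint (covers 4 new) → pick Gala (covers 2 new). Total picks: 3.

3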